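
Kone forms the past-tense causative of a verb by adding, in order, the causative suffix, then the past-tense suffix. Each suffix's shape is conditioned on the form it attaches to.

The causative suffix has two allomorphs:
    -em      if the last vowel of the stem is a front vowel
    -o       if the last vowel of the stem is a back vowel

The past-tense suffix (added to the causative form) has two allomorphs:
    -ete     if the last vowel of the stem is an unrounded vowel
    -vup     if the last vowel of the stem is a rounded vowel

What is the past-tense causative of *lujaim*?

lujaimemete

Since the last vowel of *lujaim* is /i/ (a front vowel), it takes -em, giving *lujaimem*.
Since the last vowel of the causative form *lujaimem* is /e/ (an unrounded vowel), it takes -ete, giving *lujaimemete*.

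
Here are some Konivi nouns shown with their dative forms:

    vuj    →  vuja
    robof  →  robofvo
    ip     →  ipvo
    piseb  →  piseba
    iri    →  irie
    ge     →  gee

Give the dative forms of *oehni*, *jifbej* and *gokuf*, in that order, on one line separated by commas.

oehnie, jifbeja, gokufvo

The suffix is conditioned by the final sound: -vo when the stem ends in a voiceless consonant (*robof*, *ip*); -a when the stem ends in a voiced consonant (*vuj*, *piseb*); -e when the stem ends in a vowel (*iri*, *ge*).
The final sound of *oehni* is /i/, which is a vowel, so the suffix is -e, giving *oehnie*.
Since the final sound of *jifbej* is /j/ (a voiced consonant), it takes -a, giving *jifbeja*.
*gokuf* — final sound /f/ (a voiceless consonant) → -vo → *gokufvo*.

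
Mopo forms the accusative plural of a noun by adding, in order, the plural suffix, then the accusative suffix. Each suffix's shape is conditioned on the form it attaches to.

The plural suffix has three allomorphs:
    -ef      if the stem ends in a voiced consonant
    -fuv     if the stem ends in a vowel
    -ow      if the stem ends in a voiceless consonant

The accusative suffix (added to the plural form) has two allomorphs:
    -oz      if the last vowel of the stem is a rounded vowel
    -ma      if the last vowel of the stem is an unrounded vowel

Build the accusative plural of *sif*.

Since the final sound of *sif* is /f/ (a voiceless consonant), it takes -ow, giving *sifow*.
The plural form *sifow*: last vowel = /o/, a rounded vowel → -oz → *sifowoz*.

sifowoz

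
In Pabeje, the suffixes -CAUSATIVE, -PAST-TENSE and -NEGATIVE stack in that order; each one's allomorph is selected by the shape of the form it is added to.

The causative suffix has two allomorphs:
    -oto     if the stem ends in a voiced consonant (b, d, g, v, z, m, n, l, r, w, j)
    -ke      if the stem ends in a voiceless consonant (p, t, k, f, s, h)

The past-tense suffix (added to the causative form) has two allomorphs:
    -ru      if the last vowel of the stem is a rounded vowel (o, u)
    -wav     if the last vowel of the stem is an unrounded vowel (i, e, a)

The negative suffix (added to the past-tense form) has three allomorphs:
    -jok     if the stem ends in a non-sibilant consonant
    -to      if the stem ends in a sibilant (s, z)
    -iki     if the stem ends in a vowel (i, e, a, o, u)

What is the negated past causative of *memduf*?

memdufkewavjok

Since the final consonant of *memduf* is /f/ (voiceless), it takes -ke, giving *memdufke*.
The causative form *memdufke*: last vowel = /e/, an unrounded vowel → -wav → *memdufkewav*.
The past-tense form *memdufkewav* — final sound /v/ (a non-sibilant consonant) → -jok → *memdufkewavjok*.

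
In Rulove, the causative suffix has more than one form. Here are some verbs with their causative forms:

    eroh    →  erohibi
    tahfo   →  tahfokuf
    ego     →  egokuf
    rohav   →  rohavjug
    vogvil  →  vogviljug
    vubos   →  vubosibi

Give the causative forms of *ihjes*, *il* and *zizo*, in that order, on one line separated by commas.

Looking at the final sound of each stem: -ibi when the stem ends in a voiceless consonant (*eroh*, *vubos*); -jug when the stem ends in a voiced consonant (*rohav*, *vogvil*); -kuf when the stem ends in a vowel (*tahfo*, *ego*).
*ihjes* — final sound /s/ (a voiceless consonant) → -ibi → *ihjesibi*.
*il*: final sound = /l/, a voiced consonant → -jug → *iljug*.
*zizo* — final sound /o/ (a vowel) → -kuf → *zizokuf*.

ihjesibi, iljug, zizokuf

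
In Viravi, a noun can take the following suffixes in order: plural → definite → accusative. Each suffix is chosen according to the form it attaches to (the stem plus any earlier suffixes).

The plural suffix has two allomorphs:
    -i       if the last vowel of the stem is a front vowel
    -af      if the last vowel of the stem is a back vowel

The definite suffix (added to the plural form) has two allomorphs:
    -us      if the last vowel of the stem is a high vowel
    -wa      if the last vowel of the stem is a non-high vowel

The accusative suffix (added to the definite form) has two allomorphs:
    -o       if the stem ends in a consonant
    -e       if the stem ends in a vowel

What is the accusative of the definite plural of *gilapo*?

*gilapo* — last vowel /o/ (a back vowel) → -af → *gilapoaf*.
The plural form *gilapoaf*: last vowel = /a/, a non-high vowel → -wa → *gilapoafwa*.
The definite form *gilapoafwa*: final sound = /a/, a vowel → -e → *gilapoafwae*.

gilapoafwae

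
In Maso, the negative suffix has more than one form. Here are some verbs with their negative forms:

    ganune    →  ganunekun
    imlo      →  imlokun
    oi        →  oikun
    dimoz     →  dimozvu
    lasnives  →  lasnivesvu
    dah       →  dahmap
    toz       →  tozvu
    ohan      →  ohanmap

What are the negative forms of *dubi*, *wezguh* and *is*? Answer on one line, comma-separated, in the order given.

dubikun, wezguhmap, isvu

The alternation tracks the final sound of the stem — -vu when the stem ends in a sibilant (*dimoz*, *lasnives*, *toz*); -map when the stem ends in a non-sibilant consonant (*dah*, *ohan*); -kun when the stem ends in a vowel (*ganune*, *imlo*, *oi*).
The final sound of *dubi* is /i/, which is a vowel, so the suffix is -kun, giving *dubikun*.
*wezguh*: final sound = /h/, a non-sibilant consonant → -map → *wezguhmap*.
*is*: final sound = /s/, a sibilant → -vu → *isvu*.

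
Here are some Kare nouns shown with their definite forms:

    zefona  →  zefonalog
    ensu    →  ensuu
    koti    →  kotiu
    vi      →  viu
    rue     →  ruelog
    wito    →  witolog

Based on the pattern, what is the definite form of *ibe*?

ibelog

The pattern is height harmony: -u when the last vowel of the stem is a high vowel (*ensu*, *koti*, *vi*); -log when the last vowel of the stem is a non-high vowel (*zefona*, *rue*, *wito*).
Since the last vowel of *ibe* is /e/ (a non-high vowel), it takes -log, giving *ibelog*.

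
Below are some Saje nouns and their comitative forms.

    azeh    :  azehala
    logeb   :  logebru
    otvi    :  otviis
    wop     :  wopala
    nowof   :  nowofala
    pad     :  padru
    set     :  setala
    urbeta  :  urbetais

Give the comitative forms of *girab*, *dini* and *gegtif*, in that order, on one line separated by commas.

girabru, diniis, gegtifala

The alternation tracks the final sound of the stem — -ala when the stem ends in a voiceless consonant (*azeh*, *wop*, *nowof*, *set*); -ru when the stem ends in a voiced consonant (*logeb*, *pad*); -is when the stem ends in a vowel (*otvi*, *urbeta*).
*girab* — final sound /b/ (a voiced consonant) → -ru → *girabru*.
The final sound of *dini* is /i/, which is a vowel, so the suffix is -is, giving *diniis*.
*gegtif* — final sound /f/ (a voiceless consonant) → -ala → *gegtifala*.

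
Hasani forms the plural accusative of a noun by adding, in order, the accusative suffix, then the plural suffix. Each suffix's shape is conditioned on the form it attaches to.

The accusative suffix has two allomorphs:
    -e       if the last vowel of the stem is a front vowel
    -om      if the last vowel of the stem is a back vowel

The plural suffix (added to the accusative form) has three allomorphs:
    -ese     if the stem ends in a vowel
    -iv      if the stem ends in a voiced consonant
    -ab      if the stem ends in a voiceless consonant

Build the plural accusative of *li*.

The last vowel of *li* is /i/, which is a front vowel, so the accusative suffix is -e, giving *lie*.
The accusative form *lie* — final sound /e/ (a vowel) → -ese → *lieese*.

lieese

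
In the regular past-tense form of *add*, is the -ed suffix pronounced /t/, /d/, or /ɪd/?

The stem *add* ends in /t/ or /d/.
The -ed suffix is realized as /ɪd/ after /t, d/; as /t/ after other voiceless consonants; and as /d/ after other voiced sounds.
So -ed on *add* is pronounced /ɪd/.

/ɪd/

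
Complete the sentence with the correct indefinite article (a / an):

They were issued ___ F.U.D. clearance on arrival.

an

The indefinite article is chosen by the initial *sound* of the following word, not its spelling.
The initialism *F.U.D.* is read letter by letter; the first letter, F, is pronounced /ɛf/, which begins with a vowel sound.
So the article is *an*: They were issued an F.U.D. clearance on arrival.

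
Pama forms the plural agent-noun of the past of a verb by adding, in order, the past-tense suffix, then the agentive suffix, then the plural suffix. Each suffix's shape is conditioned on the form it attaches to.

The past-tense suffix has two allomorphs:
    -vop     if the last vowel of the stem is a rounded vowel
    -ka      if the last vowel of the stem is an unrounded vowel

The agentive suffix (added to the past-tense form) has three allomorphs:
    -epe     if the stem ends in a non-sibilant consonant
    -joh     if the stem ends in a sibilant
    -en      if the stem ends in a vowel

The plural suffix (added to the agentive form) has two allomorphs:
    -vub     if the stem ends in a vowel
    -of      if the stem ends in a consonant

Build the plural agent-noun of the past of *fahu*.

*fahu*: last vowel = /u/, a rounded vowel → -vop → *fahuvop*.
The final sound of the past-tense form *fahuvop* is /p/, which is a non-sibilant consonant, so the agentive suffix is -epe, giving *fahuvopepe*.
The agentive form *fahuvopepe*: final sound = /e/, a vowel → -vub → *fahuvopepevub*.

fahuvopepevub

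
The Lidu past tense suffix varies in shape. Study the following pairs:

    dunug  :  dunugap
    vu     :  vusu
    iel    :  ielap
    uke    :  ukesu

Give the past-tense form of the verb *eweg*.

Looking at the final sound of each stem: -ap when the stem ends in a consonant (*dunug*, *iel*); -su when the stem ends in a vowel (*vu*, *uke*).
The final sound of *eweg* is /g/, which is a consonant, so the suffix is -ap, giving *ewegap*.

ewegap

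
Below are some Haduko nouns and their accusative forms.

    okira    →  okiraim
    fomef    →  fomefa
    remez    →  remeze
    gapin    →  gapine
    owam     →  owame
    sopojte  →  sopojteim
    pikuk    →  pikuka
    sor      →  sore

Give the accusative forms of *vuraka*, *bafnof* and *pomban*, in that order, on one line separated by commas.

Looking at the final sound of each stem: -a when the stem ends in a voiceless consonant (*fomef*, *pikuk*); -e when the stem ends in a voiced consonant (*remez*, *gapin*, *owam*, *sor*); -im when the stem ends in a vowel (*okira*, *sopojte*).
*vuraka*: final sound = /a/, a vowel → -im → *vurakaim*.
Since the final sound of *bafnof* is /f/ (a voiceless consonant), it takes -a, giving *bafnofa*.
*pomban* — final sound /n/ (a voiced consonant) → -e → *pombane*.

vurakaim, bafnofa, pombane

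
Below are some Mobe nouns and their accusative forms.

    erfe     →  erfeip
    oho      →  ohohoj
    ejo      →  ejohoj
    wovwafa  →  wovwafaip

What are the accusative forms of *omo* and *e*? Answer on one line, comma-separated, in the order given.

omohoj, eip

Looking at the last vowel of each stem: -hoj when the last vowel of the stem is a rounded vowel (*oho*, *ejo*); -ip when the last vowel of the stem is an unrounded vowel (*erfe*, *wovwafa*).
Since the last vowel of *omo* is /o/ (a rounded vowel), it takes -hoj, giving *omohoj*.
*e*: last vowel = /e/, an unrounded vowel → -ip → *eip*.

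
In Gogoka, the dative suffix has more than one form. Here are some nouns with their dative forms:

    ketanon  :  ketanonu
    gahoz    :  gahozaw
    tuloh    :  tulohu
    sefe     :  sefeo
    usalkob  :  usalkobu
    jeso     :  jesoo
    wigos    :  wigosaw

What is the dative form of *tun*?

Looking at the final sound of each stem: -aw when the stem ends in a sibilant (*gahoz*, *wigos*); -u when the stem ends in a non-sibilant consonant (*ketanon*, *tuloh*, *usalkob*); -o when the stem ends in a vowel (*sefe*, *jeso*).
*tun*: final sound = /n/, a non-sibilant consonant → -u → *tunu*.

tunu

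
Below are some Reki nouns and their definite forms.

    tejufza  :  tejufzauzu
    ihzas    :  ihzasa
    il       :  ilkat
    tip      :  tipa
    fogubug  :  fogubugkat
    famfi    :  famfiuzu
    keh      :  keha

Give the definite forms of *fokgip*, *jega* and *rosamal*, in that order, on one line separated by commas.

fokgipa, jegauzu, rosamalkat

The alternation tracks the final sound of the stem — -a when the stem ends in a voiceless consonant (*ihzas*, *tip*, *keh*); -kat when the stem ends in a voiced consonant (*il*, *fogubug*); -uzu when the stem ends in a vowel (*tejufza*, *famfi*).
*fokgip* — final sound /p/ (a voiceless consonant) → -a → *fokgipa*.
Since the final sound of *jega* is /a/ (a vowel), it takes -uzu, giving *jegauzu*.
*rosamal* — final sound /l/ (a voiced consonant) → -kat → *rosamalkat*.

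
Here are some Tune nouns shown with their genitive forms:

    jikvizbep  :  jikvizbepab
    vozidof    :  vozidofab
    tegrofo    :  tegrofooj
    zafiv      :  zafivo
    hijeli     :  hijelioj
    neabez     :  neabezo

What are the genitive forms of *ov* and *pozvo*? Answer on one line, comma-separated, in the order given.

ovo, pozvooj

The pattern is voicing of the final sound: -ab when the stem ends in a voiceless consonant (*jikvizbep*, *vozidof*); -o when the stem ends in a voiced consonant (*zafiv*, *neabez*); -oj when the stem ends in a vowel (*tegrofo*, *hijeli*).
The final sound of *ov* is /v/, which is a voiced consonant, so the suffix is -o, giving *ovo*.
The final sound of *pozvo* is /o/, which is a vowel, so the suffix is -oj, giving *pozvooj*.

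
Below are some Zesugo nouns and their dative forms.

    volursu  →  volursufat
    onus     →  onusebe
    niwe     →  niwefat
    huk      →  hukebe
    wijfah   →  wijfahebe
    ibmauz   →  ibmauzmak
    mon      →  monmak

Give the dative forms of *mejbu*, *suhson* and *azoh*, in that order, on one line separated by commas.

mejbufat, suhsonmak, azohebe

The suffix is conditioned by the final sound: -ebe when the stem ends in a voiceless consonant (*onus*, *huk*, *wijfah*); -mak when the stem ends in a voiced consonant (*ibmauz*, *mon*); -fat when the stem ends in a vowel (*volursu*, *niwe*).
The final sound of *mejbu* is /u/, which is a vowel, so the suffix is -fat, giving *mejbufat*.
*suhson*: final sound = /n/, a voiced consonant → -mak → *suhsonmak*.
The final sound of *azoh* is /h/, which is a voiceless consonant, so the suffix is -ebe, giving *azohebe*.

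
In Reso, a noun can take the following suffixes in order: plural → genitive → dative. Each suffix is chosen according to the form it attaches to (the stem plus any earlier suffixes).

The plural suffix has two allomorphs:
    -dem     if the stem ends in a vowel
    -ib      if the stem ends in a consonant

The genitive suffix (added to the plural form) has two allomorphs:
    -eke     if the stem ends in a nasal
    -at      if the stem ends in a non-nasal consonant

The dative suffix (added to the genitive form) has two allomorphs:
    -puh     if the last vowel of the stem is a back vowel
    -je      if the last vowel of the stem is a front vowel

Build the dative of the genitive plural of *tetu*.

tetudemekeje

*tetu* — final sound /u/ (a vowel) → -dem → *tetudem*.
The final consonant of the plural form *tetudem* is /m/, which is a nasal, so the genitive suffix is -eke, giving *tetudemeke*.
Since the last vowel of the genitive form *tetudemeke* is /e/ (a front vowel), it takes -je, giving *tetudemekeje*.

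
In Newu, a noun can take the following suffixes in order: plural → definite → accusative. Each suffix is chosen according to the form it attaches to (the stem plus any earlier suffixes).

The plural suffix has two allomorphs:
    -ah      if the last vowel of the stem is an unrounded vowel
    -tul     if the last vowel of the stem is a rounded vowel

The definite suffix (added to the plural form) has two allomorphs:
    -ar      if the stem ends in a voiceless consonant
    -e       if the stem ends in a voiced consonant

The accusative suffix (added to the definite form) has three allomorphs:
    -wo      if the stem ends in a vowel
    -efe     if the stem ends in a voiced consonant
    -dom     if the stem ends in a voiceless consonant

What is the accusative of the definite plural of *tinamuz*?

*tinamuz*: last vowel = /u/, a rounded vowel → -tul → *tinamuztul*.
The plural form *tinamuztul*: final consonant = /l/, voiced → -e → *tinamuztule*.
The definite form *tinamuztule*: final sound = /e/, a vowel → -wo → *tinamuztulewo*.

tinamuztulewo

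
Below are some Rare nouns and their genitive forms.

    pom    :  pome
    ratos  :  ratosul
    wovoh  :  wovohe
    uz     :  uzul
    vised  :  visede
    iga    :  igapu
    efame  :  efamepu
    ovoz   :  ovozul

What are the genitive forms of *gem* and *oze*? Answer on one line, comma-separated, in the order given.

geme, ozepu

The alternation tracks the final sound of the stem — -ul when the stem ends in a sibilant (*ratos*, *uz*, *ovoz*); -e when the stem ends in a non-sibilant consonant (*pom*, *wovoh*, *vised*); -pu when the stem ends in a vowel (*iga*, *efame*).
The final sound of *gem* is /m/, which is a non-sibilant consonant, so the suffix is -e, giving *geme*.
Since the final sound of *oze* is /e/ (a vowel), it takes -pu, giving *ozepu*.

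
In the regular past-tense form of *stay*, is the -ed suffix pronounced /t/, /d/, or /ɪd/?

The stem *stay* ends in a voiced sound other than /d/.
The -ed suffix is realized as /ɪd/ after /t, d/; as /t/ after other voiceless consonants; and as /d/ after other voiced sounds.
So -ed on *stay* is pronounced /d/.

/d/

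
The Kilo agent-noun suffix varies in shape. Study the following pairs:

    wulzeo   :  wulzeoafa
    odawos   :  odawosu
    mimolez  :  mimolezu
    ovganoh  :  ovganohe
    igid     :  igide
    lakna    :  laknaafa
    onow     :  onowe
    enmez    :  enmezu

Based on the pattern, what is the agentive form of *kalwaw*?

kalwawe

The suffix is conditioned by the final sound: -u when the stem ends in a sibilant (*odawos*, *mimolez*, *enmez*); -e when the stem ends in a non-sibilant consonant (*ovganoh*, *igid*, *onow*); -afa when the stem ends in a vowel (*wulzeo*, *lakna*).
*kalwaw*: final sound = /w/, a non-sibilant consonant → -e → *kalwawe*.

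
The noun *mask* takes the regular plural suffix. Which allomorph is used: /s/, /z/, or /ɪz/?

The stem *mask* ends in a voiceless non-sibilant consonant.
The plural suffix surfaces as /ɪz/ after sibilants, /s/ after other voiceless consonants, and /z/ after other voiced sounds.
So the plural -s on *mask* is pronounced /s/.

/s/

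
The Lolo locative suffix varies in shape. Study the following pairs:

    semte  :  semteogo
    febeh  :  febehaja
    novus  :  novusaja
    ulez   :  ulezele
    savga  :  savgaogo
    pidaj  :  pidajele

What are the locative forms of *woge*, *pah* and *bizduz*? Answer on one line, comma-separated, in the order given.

wogeogo, pahaja, bizduzele

Looking at the final sound of each stem: -aja when the stem ends in a voiceless consonant (*febeh*, *novus*); -ele when the stem ends in a voiced consonant (*ulez*, *pidaj*); -ogo when the stem ends in a vowel (*semte*, *savga*).
The final sound of *woge* is /e/, which is a vowel, so the suffix is -ogo, giving *wogeogo*.
*pah*: final sound = /h/, a voiceless consonant → -aja → *pahaja*.
The final sound of *bizduz* is /z/, which is a voiced consonant, so the suffix is -ele, giving *bizduzele*.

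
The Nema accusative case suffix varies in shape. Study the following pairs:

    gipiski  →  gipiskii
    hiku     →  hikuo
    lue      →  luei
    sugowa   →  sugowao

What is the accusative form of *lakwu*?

lakwuo

The pattern is front/back vowel harmony: -i when the last vowel of the stem is a front vowel (*gipiski*, *lue*); -o when the last vowel of the stem is a back vowel (*hiku*, *sugowa*).
*lakwu*: last vowel = /u/, a back vowel → -o → *lakwuo*.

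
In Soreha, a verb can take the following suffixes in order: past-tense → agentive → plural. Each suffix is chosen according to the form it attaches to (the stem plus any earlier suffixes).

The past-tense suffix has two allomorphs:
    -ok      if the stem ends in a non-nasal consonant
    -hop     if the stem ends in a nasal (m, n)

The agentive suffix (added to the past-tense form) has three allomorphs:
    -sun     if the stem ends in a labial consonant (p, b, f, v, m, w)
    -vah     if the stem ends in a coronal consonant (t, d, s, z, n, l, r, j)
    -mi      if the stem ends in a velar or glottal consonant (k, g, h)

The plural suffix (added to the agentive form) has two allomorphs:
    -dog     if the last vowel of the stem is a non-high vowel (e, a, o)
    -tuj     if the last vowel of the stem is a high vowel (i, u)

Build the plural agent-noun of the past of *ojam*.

*ojam*: final consonant = /m/, a nasal → -hop → *ojamhop*.
The final consonant of the past-tense form *ojamhop* is /p/, which is labial, so the agentive suffix is -sun, giving *ojamhopsun*.
The agentive form *ojamhopsun*: last vowel = /u/, a high vowel → -tuj → *ojamhopsuntuj*.

ojamhopsuntuj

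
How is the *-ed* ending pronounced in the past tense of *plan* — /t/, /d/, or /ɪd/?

The stem *plan* ends in a voiced sound other than /d/.
The -ed suffix is realized as /ɪd/ after /t, d/; as /t/ after other voiceless consonants; and as /d/ after other voiced sounds.
So -ed on *plan* is pronounced /d/.

/d/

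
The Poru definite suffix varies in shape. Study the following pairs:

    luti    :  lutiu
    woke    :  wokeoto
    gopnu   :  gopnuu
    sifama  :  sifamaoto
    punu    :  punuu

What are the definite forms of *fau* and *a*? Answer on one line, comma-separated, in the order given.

fauu, aoto

Looking at the last vowel of each stem: -u when the last vowel of the stem is a high vowel (*luti*, *gopnu*, *punu*); -oto when the last vowel of the stem is a non-high vowel (*woke*, *sifama*).
*fau*: last vowel = /u/, a high vowel → -u → *fauu*.
*a*: last vowel = /a/, a non-high vowel → -oto → *aoto*.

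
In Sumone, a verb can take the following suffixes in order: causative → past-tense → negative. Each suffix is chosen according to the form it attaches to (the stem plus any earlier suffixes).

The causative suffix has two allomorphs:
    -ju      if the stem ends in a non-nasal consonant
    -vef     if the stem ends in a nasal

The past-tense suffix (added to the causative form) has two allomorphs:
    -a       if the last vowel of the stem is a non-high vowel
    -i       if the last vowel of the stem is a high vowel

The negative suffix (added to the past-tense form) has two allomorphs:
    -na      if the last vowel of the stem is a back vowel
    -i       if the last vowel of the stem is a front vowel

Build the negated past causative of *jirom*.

jiromvefana

The final consonant of *jirom* is /m/, which is a nasal, so the causative suffix is -vef, giving *jiromvef*.
Since the last vowel of the causative form *jiromvef* is /e/ (a non-high vowel), it takes -a, giving *jiromvefa*.
The past-tense form *jiromvefa*: last vowel = /a/, a back vowel → -na → *jiromvefana*.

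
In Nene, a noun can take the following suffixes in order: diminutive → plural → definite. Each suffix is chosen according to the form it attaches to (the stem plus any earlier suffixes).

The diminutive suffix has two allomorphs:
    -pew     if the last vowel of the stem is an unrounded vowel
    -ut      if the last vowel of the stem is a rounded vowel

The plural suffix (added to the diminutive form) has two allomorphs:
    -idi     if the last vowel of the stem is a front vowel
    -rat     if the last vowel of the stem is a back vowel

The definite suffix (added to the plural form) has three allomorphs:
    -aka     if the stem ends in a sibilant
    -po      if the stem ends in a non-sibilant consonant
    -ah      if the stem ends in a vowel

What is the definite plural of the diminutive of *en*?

enpewidiah

The last vowel of *en* is /e/, which is an unrounded vowel, so the diminutive suffix is -pew, giving *enpew*.
The diminutive form *enpew* — last vowel /e/ (a front vowel) → -idi → *enpewidi*.
The plural form *enpewidi*: final sound = /i/, a vowel → -ah → *enpewidiah*.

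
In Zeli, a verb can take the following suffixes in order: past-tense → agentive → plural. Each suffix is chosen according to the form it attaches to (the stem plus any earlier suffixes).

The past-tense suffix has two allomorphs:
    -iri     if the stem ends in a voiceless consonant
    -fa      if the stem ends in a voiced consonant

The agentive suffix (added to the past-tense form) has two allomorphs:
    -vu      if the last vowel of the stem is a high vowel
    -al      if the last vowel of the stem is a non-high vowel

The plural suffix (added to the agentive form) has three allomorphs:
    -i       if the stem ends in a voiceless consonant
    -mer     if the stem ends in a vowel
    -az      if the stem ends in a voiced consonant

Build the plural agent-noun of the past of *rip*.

*rip* — final consonant /p/ (voiceless) → -iri → *ripiri*.
Since the last vowel of the past-tense form *ripiri* is /i/ (a high vowel), it takes -vu, giving *ripirivu*.
The final sound of the agentive form *ripirivu* is /u/, which is a vowel, so the plural suffix is -mer, giving *ripirivumer*.

ripirivumer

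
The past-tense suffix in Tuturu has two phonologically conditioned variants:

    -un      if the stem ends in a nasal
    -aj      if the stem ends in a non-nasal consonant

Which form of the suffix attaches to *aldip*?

*aldip* — final consonant /p/ (non-nasal) → -aj.

-aj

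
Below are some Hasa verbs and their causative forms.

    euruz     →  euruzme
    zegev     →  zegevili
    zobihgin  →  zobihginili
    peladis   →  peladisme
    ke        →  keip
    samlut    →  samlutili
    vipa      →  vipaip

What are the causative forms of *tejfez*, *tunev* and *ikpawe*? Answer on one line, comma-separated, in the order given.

The suffix is conditioned by the final sound: -me when the stem ends in a sibilant (*euruz*, *peladis*); -ili when the stem ends in a non-sibilant consonant (*zegev*, *zobihgin*, *samlut*); -ip when the stem ends in a vowel (*ke*, *vipa*).
Since the final sound of *tejfez* is /z/ (a sibilant), it takes -me, giving *tejfezme*.
*tunev*: final sound = /v/, a non-sibilant consonant → -ili → *tunevili*.
*ikpawe* — final sound /e/ (a vowel) → -ip → *ikpaweip*.

tejfezme, tunevili, ikpaweip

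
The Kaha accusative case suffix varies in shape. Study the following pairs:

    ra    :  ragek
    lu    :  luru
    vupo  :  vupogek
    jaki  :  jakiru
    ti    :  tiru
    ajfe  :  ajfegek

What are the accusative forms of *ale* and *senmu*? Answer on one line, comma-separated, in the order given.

alegek, senmuru

The pattern is height harmony: -ru when the last vowel of the stem is a high vowel (*lu*, *jaki*, *ti*); -gek when the last vowel of the stem is a non-high vowel (*ra*, *vupo*, *ajfe*).
*ale*: last vowel = /e/, a non-high vowel → -gek → *alegek*.
Since the last vowel of *senmu* is /u/ (a high vowel), it takes -ru, giving *senmuru*.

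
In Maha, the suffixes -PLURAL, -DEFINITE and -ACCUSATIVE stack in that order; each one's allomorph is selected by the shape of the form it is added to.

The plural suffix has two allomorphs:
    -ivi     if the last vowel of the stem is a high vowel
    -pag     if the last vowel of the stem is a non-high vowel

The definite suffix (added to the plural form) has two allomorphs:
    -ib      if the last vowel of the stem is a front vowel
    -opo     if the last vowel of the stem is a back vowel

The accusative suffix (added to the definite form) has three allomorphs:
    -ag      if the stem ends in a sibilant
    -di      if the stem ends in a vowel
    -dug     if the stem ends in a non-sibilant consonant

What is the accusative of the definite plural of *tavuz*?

tavuziviibdug

*tavuz*: last vowel = /u/, a high vowel → -ivi → *tavuzivi*.
The plural form *tavuzivi* — last vowel /i/ (a front vowel) → -ib → *tavuziviib*.
The definite form *tavuziviib* — final sound /b/ (a non-sibilant consonant) → -dug → *tavuziviibdug*.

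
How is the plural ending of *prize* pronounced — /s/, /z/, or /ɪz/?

/ɪz/

The stem *prize* ends in a sibilant (/s, z, ʃ, ʒ, tʃ, dʒ/).
The plural suffix surfaces as /ɪz/ after sibilants, /s/ after other voiceless consonants, and /z/ after other voiced sounds.
So the plural -s on *prize* is pronounced /ɪz/.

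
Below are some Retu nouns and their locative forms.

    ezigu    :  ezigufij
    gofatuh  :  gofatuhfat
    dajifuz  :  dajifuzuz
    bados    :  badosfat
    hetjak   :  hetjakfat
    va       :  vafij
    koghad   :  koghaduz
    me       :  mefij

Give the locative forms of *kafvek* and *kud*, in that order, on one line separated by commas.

The alternation tracks the final sound of the stem — -fat when the stem ends in a voiceless consonant (*gofatuh*, *bados*, *hetjak*); -uz when the stem ends in a voiced consonant (*dajifuz*, *koghad*); -fij when the stem ends in a vowel (*ezigu*, *va*, *me*).
*kafvek*: final sound = /k/, a voiceless consonant → -fat → *kafvekfat*.
*kud* — final sound /d/ (a voiced consonant) → -uz → *kuduz*.

kafvekfat, kuduz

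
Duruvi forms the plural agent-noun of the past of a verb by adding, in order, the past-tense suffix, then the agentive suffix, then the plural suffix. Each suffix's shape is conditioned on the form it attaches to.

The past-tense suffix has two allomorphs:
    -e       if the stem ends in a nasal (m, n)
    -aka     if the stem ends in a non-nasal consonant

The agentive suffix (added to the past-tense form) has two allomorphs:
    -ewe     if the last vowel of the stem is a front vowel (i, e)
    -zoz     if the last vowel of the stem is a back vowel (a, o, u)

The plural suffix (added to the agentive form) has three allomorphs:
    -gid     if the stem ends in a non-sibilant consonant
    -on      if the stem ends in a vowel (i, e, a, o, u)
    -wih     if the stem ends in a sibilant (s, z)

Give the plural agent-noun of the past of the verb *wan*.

waneeweon

*wan* — final consonant /n/ (a nasal) → -e → *wane*.
The past-tense form *wane* — last vowel /e/ (a front vowel) → -ewe → *waneewe*.
The agentive form *waneewe* — final sound /e/ (a vowel) → -on → *waneeweon*.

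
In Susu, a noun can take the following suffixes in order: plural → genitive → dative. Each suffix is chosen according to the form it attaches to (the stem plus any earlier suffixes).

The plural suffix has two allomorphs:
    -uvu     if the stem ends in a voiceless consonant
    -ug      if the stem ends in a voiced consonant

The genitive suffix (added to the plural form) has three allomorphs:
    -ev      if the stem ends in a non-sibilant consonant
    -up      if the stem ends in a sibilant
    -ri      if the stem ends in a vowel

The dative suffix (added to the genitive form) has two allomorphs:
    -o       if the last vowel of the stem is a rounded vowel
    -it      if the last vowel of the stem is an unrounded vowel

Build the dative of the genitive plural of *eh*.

The final consonant of *eh* is /h/, which is voiceless, so the plural suffix is -uvu, giving *ehuvu*.
The final sound of the plural form *ehuvu* is /u/, which is a vowel, so the genitive suffix is -ri, giving *ehuvuri*.
The genitive form *ehuvuri*: last vowel = /i/, an unrounded vowel → -it → *ehuvuriit*.

ehuvuriit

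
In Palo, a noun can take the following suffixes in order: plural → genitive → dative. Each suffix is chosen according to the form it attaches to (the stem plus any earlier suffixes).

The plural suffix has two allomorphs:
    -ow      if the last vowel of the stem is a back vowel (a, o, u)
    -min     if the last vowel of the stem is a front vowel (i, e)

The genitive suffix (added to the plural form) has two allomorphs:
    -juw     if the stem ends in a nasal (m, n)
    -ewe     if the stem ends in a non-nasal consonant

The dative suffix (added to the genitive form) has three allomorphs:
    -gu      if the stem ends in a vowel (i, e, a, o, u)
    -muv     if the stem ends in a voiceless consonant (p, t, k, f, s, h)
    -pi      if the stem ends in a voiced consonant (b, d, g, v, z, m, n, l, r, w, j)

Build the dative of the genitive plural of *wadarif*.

wadarifminjuwpi

Since the last vowel of *wadarif* is /i/ (a front vowel), it takes -min, giving *wadarifmin*.
The plural form *wadarifmin*: final consonant = /n/, a nasal → -juw → *wadarifminjuw*.
Since the final sound of the genitive form *wadarifminjuw* is /w/ (a voiced consonant), it takes -pi, giving *wadarifminjuwpi*.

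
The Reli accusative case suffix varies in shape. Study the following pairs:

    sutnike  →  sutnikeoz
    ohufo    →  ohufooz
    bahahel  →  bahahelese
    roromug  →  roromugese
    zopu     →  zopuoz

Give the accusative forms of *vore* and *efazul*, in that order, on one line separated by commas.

voreoz, efazulese

The alternation tracks the final sound of the stem — -ese when the stem ends in a consonant (*bahahel*, *roromug*); -oz when the stem ends in a vowel (*sutnike*, *ohufo*, *zopu*).
*vore*: final sound = /e/, a vowel → -oz → *voreoz*.
The final sound of *efazul* is /l/, which is a consonant, so the suffix is -ese, giving *efazulese*.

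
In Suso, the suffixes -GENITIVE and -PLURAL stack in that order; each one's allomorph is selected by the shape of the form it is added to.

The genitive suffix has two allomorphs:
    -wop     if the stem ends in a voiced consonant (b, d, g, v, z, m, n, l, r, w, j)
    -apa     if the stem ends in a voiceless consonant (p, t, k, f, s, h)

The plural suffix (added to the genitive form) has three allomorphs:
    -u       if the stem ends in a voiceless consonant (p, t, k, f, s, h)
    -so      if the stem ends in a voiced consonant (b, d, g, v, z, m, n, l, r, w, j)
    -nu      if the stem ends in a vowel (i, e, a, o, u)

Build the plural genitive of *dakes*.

dakesapanu

Since the final consonant of *dakes* is /s/ (voiceless), it takes -apa, giving *dakesapa*.
Since the final sound of the genitive form *dakesapa* is /a/ (a vowel), it takes -nu, giving *dakesapanu*.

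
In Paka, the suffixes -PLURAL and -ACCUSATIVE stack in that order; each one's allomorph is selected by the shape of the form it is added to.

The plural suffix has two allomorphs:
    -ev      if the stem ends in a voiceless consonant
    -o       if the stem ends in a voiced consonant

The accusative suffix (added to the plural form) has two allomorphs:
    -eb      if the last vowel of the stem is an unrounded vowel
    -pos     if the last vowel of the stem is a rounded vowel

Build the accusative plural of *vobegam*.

*vobegam* — final consonant /m/ (voiced) → -o → *vobegamo*.
Since the last vowel of the plural form *vobegamo* is /o/ (a rounded vowel), it takes -pos, giving *vobegamopos*.

vobegamopos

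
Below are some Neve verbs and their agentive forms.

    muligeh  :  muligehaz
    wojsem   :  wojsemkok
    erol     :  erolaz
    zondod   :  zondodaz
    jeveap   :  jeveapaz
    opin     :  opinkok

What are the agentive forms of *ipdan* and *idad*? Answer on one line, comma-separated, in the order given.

The suffix is conditioned by the final consonant: -kok when the stem ends in a nasal (*wojsem*, *opin*); -az when the stem ends in a non-nasal consonant (*muligeh*, *erol*, *zondod*, *jeveap*).
*ipdan* — final consonant /n/ (a nasal) → -kok → *ipdankok*.
*idad*: final consonant = /d/, non-nasal → -az → *idadaz*.

ipdankok, idadaz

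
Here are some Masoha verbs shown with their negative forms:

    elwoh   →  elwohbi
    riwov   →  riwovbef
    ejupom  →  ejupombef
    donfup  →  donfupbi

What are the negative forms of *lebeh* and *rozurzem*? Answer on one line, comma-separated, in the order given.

lebehbi, rozurzembef

The suffix is conditioned by the final consonant: -bi when the stem ends in a voiceless consonant (*elwoh*, *donfup*); -bef when the stem ends in a voiced consonant (*riwov*, *ejupom*).
*lebeh*: final consonant = /h/, voiceless → -bi → *lebehbi*.
Since the final consonant of *rozurzem* is /m/ (voiced), it takes -bef, giving *rozurzembef*.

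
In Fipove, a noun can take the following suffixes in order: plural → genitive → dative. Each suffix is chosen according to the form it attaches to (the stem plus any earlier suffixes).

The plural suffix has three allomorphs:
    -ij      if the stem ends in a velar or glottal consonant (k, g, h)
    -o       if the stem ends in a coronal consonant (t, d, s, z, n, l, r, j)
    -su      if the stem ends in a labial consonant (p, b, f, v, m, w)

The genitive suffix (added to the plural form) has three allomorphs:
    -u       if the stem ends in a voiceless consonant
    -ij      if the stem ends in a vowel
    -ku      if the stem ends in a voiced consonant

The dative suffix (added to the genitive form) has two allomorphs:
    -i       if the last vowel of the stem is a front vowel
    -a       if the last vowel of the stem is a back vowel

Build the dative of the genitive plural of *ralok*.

The final consonant of *ralok* is /k/, which is velar/glottal, so the plural suffix is -ij, giving *ralokij*.
The plural form *ralokij*: final sound = /j/, a voiced consonant → -ku → *ralokijku*.
The last vowel of the genitive form *ralokijku* is /u/, which is a back vowel, so the dative suffix is -a, giving *ralokijkua*.

ralokijkua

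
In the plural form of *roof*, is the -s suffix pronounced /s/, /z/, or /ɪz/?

/s/

The stem *roof* ends in a voiceless non-sibilant consonant.
The plural suffix surfaces as /ɪz/ after sibilants, /s/ after other voiceless consonants, and /z/ after other voiced sounds.
So the plural -s on *roof* is pronounced /s/.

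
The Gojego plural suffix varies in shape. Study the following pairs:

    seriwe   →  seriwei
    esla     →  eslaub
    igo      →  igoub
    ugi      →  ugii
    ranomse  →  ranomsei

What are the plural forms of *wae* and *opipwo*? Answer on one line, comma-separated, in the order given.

The alternation tracks the last vowel of the stem — -i when the last vowel of the stem is a front vowel (*seriwe*, *ugi*, *ranomse*); -ub when the last vowel of the stem is a back vowel (*esla*, *igo*).
The last vowel of *wae* is /e/, which is a front vowel, so the suffix is -i, giving *waei*.
Since the last vowel of *opipwo* is /o/ (a back vowel), it takes -ub, giving *opipwoub*.

waei, opipwoub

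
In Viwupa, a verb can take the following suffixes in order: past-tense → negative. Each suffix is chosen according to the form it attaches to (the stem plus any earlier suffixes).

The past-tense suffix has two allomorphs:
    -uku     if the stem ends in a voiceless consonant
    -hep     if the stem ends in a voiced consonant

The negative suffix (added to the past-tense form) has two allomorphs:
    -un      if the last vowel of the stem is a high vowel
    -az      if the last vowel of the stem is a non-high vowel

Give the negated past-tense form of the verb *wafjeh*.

*wafjeh* — final consonant /h/ (voiceless) → -uku → *wafjehuku*.
The past-tense form *wafjehuku* — last vowel /u/ (a high vowel) → -un → *wafjehukuun*.

wafjehukuun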